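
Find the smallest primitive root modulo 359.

7

φ(359) = 359 − 1 = 358 = 2 · 179.
Test candidates g = 2, 3, … against the prime factors q ∈ {2, 179} of φ(359): g is a generator iff g^(358/q) ≢ 1 for every such q.
g = 2: 2^179 ≡ 1 — hits 1, so not a primitive root.
g = 3: 3^179 ≡ 1 — hits 1, so not a primitive root.
g = 4: 4^179 ≡ 1 — hits 1, so not a primitive root.
g = 5: 5^179 ≡ 1 — hits 1, so not a primitive root.
g = 6: 6^179 ≡ 1 — hits 1, so not a primitive root.
g = 7: 7^179 ≡ 358; 7^2 ≡ 49 — none is 1, so 7 is a primitive root.
Hence the least primitive root of 359 is 7.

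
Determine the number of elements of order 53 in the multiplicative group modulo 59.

0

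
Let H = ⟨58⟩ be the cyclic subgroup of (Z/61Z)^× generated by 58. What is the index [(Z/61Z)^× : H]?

The order of 58 must divide φ(61) = 61 − 1 = 60 = 2^2 · 3 · 5.
Divisors of 60: 1, 2, 3, 4, 5, 6, 10, 12, 15, 20, 30, 60.
Check 58^d mod 61 for each divisor in increasing order:
58^1 ≡ 58 (mod 61)
58^2 ≡ 9 (mod 61)
58^3 ≡ 34 (mod 61)
58^4 ≡ 20 (mod 61)
58^5 ≡ 1 (mod 61) ✓
So ord_61(58) = 5, hence |⟨58⟩| = 5.
The index is φ(61) / ord(58) = 60 / 5 = 12.

12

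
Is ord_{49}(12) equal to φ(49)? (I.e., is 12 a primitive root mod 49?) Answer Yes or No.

φ(49) = φ(7^2) = 7·(7−1) = 42 = 2 · 3 · 7.
Test 12^(42/q) mod 49 for each prime factor q of 42:
12^21 ≡ 48 (mod 49)  [q = 2: ≢ 1 ✓]
12^14 ≡ 18 (mod 49)  [q = 3: ≢ 1 ✓]
12^6 ≡ 22 (mod 49)  [q = 7: ≢ 1 ✓]
Every test exponent gives a nontrivial residue, hence 12 generates the full group.

Yes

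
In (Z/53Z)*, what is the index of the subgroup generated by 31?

1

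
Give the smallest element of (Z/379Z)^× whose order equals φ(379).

φ(379) = 379 − 1 = 378 = 2 · 3^3 · 7.
Test candidates g = 2, 3, … against the prime factors q ∈ {2, 3, 7} of φ(379): g is a generator iff g^(378/q) ≢ 1 for every such q.
g = 2: 2^189 ≡ 378; 2^126 ≡ 327; 2^54 ≡ 125 — none is 1, so 2 is a primitive root.
Hence the least primitive root of 379 is 2.

2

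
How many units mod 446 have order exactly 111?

72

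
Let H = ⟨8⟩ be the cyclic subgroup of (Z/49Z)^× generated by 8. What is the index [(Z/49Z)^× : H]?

6

ord(8) | φ(49) = φ(7^2) = 7·(7−1) = 42 = 2 · 3 · 7.
Divisors of 42: 1, 2, 3, 6, 7, 14, 21, 42.
Compute 8^d (mod 49) for the divisors d until we hit 1:
8^1 ≡ 8 (mod 49)
8^2 ≡ 15 (mod 49)
8^3 ≡ 22 (mod 49)
8^6 ≡ 43 (mod 49)
8^7 ≡ 1 (mod 49) ✓
Thus |⟨8⟩| = ord(8) = 7.
[(Z/49Z)^× : ⟨8⟩] = 42/7 = 6.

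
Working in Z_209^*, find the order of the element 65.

6

By Lagrange's theorem, ord_209(65) divides φ(209) = φ(11·19) = (11−1)·(19−1) = 10·18 = 180 = 2^2 · 3^2 · 5.
Divisors of 180: 1, 2, 3, 4, 5, 6, 9, 10, 12, 15, 18, 20, 30, 36, 45, 60, 90, 180.
Test each divisor d:
65^1 ≡ 65
65^2 ≡ 45
65^3 ≡ 208
65^4 ≡ 144
65^5 ≡ 164
65^6 ≡ 1
Therefore the multiplicative order of 65 modulo 209 is 6.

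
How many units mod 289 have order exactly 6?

0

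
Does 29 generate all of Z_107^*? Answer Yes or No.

No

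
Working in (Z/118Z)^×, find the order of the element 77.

By Lagrange's theorem, ord_118(77) divides φ(118) = φ(2)·φ(59) = 1·58 = 58 = 2 · 29.
Divisors of 58: 1, 2, 29, 58.
Compute 77^d (mod 118) for the divisors d until we hit 1:
77^1 ≡ 77
77^2 ≡ 29
77^29 ≡ 117
77^58 ≡ 1
Hence ord(77) = 58.

58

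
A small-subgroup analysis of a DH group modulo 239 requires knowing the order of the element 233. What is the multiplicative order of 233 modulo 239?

ord(233) | φ(239) = 239 − 1 = 238 = 2 · 7 · 17.
Divisors of 238: 1, 2, 7, 14, 17, 34, 119, 238.
Test each divisor d:
233^1 ≡ 233
233^2 ≡ 36
233^7 ≡ 172
233^14 ≡ 187
233^17 ≡ 238
233^34 ≡ 1
Therefore the multiplicative order of 233 modulo 239 is 34.

34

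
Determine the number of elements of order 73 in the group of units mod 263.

0

φ(263) = 263 − 1 = 262 = 2 · 131.
In a cyclic group of order 262, there are φ(d) elements of order d for each divisor d of 262, and zero for non-divisors.
73 does not divide 262, so no element of (Z/263Z)^× has order 73.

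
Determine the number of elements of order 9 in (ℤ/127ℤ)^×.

φ(127) = 127 − 1 = 126 = 2 · 3^2 · 7.
Since (Z/127Z)^× is cyclic of order 126, the number of elements of order d is φ(d) when d | 126 and 0 otherwise.
9 = 3^2 divides 126, and φ(9) = 6.

6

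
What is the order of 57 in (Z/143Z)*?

20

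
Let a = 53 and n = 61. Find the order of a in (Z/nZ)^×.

ord(53) | φ(61) = 61 − 1 = 60 = 2^2 · 3 · 5.
Divisors of 60: 1, 2, 3, 4, 5, 6, 10, 12, 15, 20, 30, 60.
Test each divisor d:
53^1 ≡ 53
53^2 ≡ 3
53^3 ≡ 37
53^4 ≡ 9
53^5 ≡ 50
53^6 ≡ 27
53^10 ≡ 60
53^12 ≡ 58
53^15 ≡ 11
53^20 ≡ 1
The smallest such exponent is 20, so the order of 53 is 20.

20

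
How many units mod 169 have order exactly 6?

φ(169) = φ(13^2) = 13·(13−1) = 156 = 2^2 · 3 · 13.
(Z/169Z)^× is cyclic (|G| = 156); a cyclic group of order m has exactly φ(d) elements of each order d | m, and none otherwise.
6 = 2 · 3 divides 156, and φ(6) = 2.

2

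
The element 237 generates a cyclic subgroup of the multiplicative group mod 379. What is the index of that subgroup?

3

By Lagrange's theorem, ord_379(237) divides φ(379) = 379 − 1 = 378 = 2 · 3^3 · 7.
Divisors of 378: 1, 2, 3, 6, 7, 9, 14, 18, 21, 27, 42, 54, 63, 126, 189, 378.
Check 237^d mod 379 for each divisor in increasing order:
237^1 ≡ 237 (mod 379)
237^2 ≡ 77 (mod 379)
237^3 ≡ 57 (mod 379)
237^6 ≡ 217 (mod 379)
237^7 ≡ 264 (mod 379)
237^9 ≡ 241 (mod 379)
237^14 ≡ 339 (mod 379)
237^18 ≡ 94 (mod 379)
237^21 ≡ 52 (mod 379)
237^27 ≡ 293 (mod 379)
237^42 ≡ 51 (mod 379)
237^54 ≡ 195 (mod 379)
237^63 ≡ 378 (mod 379)
237^126 ≡ 1 (mod 379) ✓
Thus |⟨237⟩| = ord(237) = 126.
[(Z/379Z)^× : ⟨237⟩] = 378/126 = 3.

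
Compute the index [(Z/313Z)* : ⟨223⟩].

1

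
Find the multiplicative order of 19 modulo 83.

By Lagrange's theorem, ord_83(19) divides φ(83) = 83 − 1 = 82 = 2 · 41.
Divisors of 82: 1, 2, 41, 82.
Test each divisor d:
19^1 ≡ 19 (mod 83)
19^2 ≡ 29 (mod 83)
19^41 ≡ 82 (mod 83)
19^82 ≡ 1 (mod 83) ✓
The smallest such exponent is 82, so the order of 19 is 82.

82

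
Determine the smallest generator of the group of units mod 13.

2

φ(13) = 13 − 1 = 12 = 2^2 · 3.
Test candidates g = 2, 3, … against the prime factors q ∈ {2, 3} of φ(13): g is a generator iff g^(12/q) ≢ 1 for every such q.
g = 2: 2^6 ≡ 12; 2^4 ≡ 3 — none is 1, so 2 is a primitive root.
Hence the least primitive root of 13 is 2.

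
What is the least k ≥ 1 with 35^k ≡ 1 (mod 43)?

7

Since 35 ∈ (Z/43Z)^×, its order divides φ(43) = 43 − 1 = 42 = 2 · 3 · 7.
Divisors of 42: 1, 2, 3, 6, 7, 14, 21, 42.
Compute 35^d (mod 43) for the divisors d until we hit 1:
35^1 ≡ 35
35^2 ≡ 21
35^3 ≡ 4
35^6 ≡ 16
35^7 ≡ 1
So ord_43(35) = 7.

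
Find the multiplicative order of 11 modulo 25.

By Lagrange's theorem, ord_25(11) divides φ(25) = φ(5^2) = 5·(5−1) = 20 = 2^2 · 5.
Divisors of 20: 1, 2, 4, 5, 10, 20.
Test each divisor d:
11^1 ≡ 11
11^2 ≡ 21
11^4 ≡ 16
11^5 ≡ 1
Hence ord(11) = 5.

5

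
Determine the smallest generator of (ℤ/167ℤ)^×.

φ(167) = 167 − 1 = 166 = 2 · 83.
g is a primitive root iff g^(166/q) ≢ 1 (mod 167) for each prime q ∈ {2, 83}.
g = 2: 2^83 ≡ 1 — hits 1, so not a primitive root.
g = 3: 3^83 ≡ 1 — hits 1, so not a primitive root.
g = 4: 4^83 ≡ 1 — hits 1, so not a primitive root.
g = 5: 5^83 ≡ 166; 5^2 ≡ 25 — none is 1, so 5 is a primitive root.
Hence the least primitive root of 167 is 5.

5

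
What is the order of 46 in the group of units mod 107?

106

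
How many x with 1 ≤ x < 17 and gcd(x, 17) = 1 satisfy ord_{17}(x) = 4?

φ(17) = 17 − 1 = 16 = 2^4.
In a cyclic group of order 16, there are φ(d) elements of order d for each divisor d of 16, and zero for non-divisors.
4 = 2^2 divides 16, and φ(4) = 2.

2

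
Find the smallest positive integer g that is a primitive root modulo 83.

φ(83) = 83 − 1 = 82 = 2 · 41.
Test candidates g = 2, 3, … against the prime factors q ∈ {2, 41} of φ(83): g is a generator iff g^(82/q) ≢ 1 for every such q.
g = 2: 2^41 ≡ 82; 2^2 ≡ 4 — none is 1, so 2 is a primitive root.
The smallest primitive root modulo 83 is 2.

2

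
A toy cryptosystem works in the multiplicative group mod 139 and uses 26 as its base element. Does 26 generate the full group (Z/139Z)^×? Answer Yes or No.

Yes

φ(139) = 139 − 1 = 138 = 2 · 3 · 23.
Test 26^(138/q) mod 139 for each prime factor q of 138:
26^69 ≡ 138 (mod 139)  [q = 2: ≢ 1 ✓]
26^46 ≡ 42 (mod 139)  [q = 3: ≢ 1 ✓]
26^6 ≡ 91 (mod 139)  [q = 23: ≢ 1 ✓]
Every test exponent gives a nontrivial residue, hence 26 generates the full group.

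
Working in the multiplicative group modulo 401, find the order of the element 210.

Since 210 ∈ (Z/401Z)^×, its order divides φ(401) = 401 − 1 = 400 = 2^4 · 5^2.
Divisors of 400: 1, 2, 4, 5, 8, 10, 16, 20, 25, 40, 50, 80, 100, 200, 400.
Check 210^d mod 401 for each divisor in increasing order:
210^1 ≡ 210
210^2 ≡ 391
210^4 ≡ 100
210^5 ≡ 148
210^8 ≡ 376
210^10 ≡ 250
210^16 ≡ 224
210^20 ≡ 345
210^25 ≡ 133
210^40 ≡ 329
210^50 ≡ 45
210^80 ≡ 372
210^100 ≡ 20
210^200 ≡ 400
210^400 ≡ 1
Hence ord(210) = 400.

400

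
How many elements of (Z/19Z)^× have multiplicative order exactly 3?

2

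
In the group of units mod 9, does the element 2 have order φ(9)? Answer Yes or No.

Yes

φ(9) = φ(3^2) = 3·(3−1) = 6 = 2 · 3.
It suffices to check that the order of 2 is not a proper divisor of 6: compute 2^(6/q) for q ∈ {2, 3}.
2^3 ≡ 8 (mod 9)  [q = 2: ≢ 1 ✓]
2^2 ≡ 4 (mod 9)  [q = 3: ≢ 1 ✓]
All checks pass, so 2 has order 6 and is a primitive root modulo 9.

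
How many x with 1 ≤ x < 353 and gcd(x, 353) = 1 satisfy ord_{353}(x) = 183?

0

φ(353) = 353 − 1 = 352 = 2^5 · 11.
In a cyclic group of order 352, there are φ(d) elements of order d for each divisor d of 352, and zero for non-divisors.
Since 183 ∤ 352, the count is 0.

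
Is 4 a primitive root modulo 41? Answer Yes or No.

φ(41) = 41 − 1 = 40 = 2^3 · 5.
It suffices to check that the order of 4 is not a proper divisor of 40: compute 4^(40/q) for q ∈ {2, 5}.
4^20 ≡ 1 (mod 41)  [q = 2: ≡ 1 ✗]
4^8 ≡ 18 (mod 41)  [q = 5: ≢ 1 ✓]
4^20 ≡ 1 shows ord(4) | 20, strictly less than φ(41); not a primitive root.

No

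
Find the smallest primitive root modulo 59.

2

φ(59) = 59 − 1 = 58 = 2 · 29.
Test candidates g = 2, 3, … against the prime factors q ∈ {2, 29} of φ(59): g is a generator iff g^(58/q) ≢ 1 for every such q.
g = 2: 2^29 ≡ 58; 2^2 ≡ 4 — none is 1, so 2 is a primitive root.
Hence the least primitive root of 59 is 2.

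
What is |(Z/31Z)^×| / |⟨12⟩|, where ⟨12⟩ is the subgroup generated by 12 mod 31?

By Lagrange's theorem, ord_31(12) divides φ(31) = 31 − 1 = 30 = 2 · 3 · 5.
Divisors of 30: 1, 2, 3, 5, 6, 10, 15, 30.
Check 12^d mod 31 for each divisor in increasing order:
12^1 ≡ 12 (mod 31)
12^2 ≡ 20 (mod 31)
12^3 ≡ 23 (mod 31)
12^5 ≡ 26 (mod 31)
12^6 ≡ 2 (mod 31)
12^10 ≡ 25 (mod 31)
12^15 ≡ 30 (mod 31)
12^30 ≡ 1 (mod 31) ✓
Thus |⟨12⟩| = ord(12) = 30.
Index = |(Z/31Z)^×| / |⟨12⟩| = 30 / 30 = 1.

1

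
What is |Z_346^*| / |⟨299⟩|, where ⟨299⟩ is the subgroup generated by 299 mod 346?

Since 299 ∈ (Z/346Z)^×, its order divides φ(346) = φ(2)·φ(173) = 1·172 = 172 = 2^2 · 43.
Divisors of 172: 1, 2, 4, 43, 86, 172.
Compute 299^d (mod 346) for the divisors d until we hit 1:
299^1 ≡ 299 (mod 346)
299^2 ≡ 133 (mod 346)
299^4 ≡ 43 (mod 346)
299^43 ≡ 345 (mod 346)
299^86 ≡ 1 (mod 346) ✓
The order of 299 is 86, so the subgroup it generates has 86 elements.
[(Z/346Z)^× : ⟨299⟩] = 172/86 = 2.

2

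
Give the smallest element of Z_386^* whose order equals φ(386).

φ(386) = φ(2)·φ(193) = 1·192 = 192 = 2^6 · 3.
Test candidates g = 2, 3, … against the prime factors q ∈ {2, 3} of φ(386): g is a generator iff g^(192/q) ≢ 1 for every such q.
g = 2: gcd(2, 386) = 2 > 1, not a unit — skip.
g = 3: 3^96 ≡ 1 — hits 1, so not a primitive root.
g = 4: gcd(4, 386) = 2 > 1, not a unit — skip.
g = 5: 5^96 ≡ 385; 5^64 ≡ 277 — none is 1, so 5 is a primitive root.
The smallest primitive root modulo 386 is 5.

5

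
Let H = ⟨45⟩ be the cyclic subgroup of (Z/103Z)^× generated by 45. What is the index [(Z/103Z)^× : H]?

1

Since 45 ∈ (Z/103Z)^×, its order divides φ(103) = 103 − 1 = 102 = 2 · 3 · 17.
Divisors of 102: 1, 2, 3, 6, 17, 34, 51, 102.
Test each divisor d:
45^1 ≡ 45
45^2 ≡ 68
45^3 ≡ 73
45^6 ≡ 76
45^17 ≡ 57
45^34 ≡ 56
45^51 ≡ 102
45^102 ≡ 1
Thus |⟨45⟩| = ord(45) = 102.
[(Z/103Z)^× : ⟨45⟩] = 102/102 = 1.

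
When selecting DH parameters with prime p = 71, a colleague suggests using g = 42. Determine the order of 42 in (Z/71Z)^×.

By Lagrange's theorem, ord_71(42) divides φ(71) = 71 − 1 = 70 = 2 · 5 · 7.
Divisors of 70: 1, 2, 5, 7, 10, 14, 35, 70.
Compute 42^d (mod 71) for the divisors d until we hit 1:
42^1 ≡ 42 (mod 71)
42^2 ≡ 60 (mod 71)
42^5 ≡ 41 (mod 71)
42^7 ≡ 46 (mod 71)
42^10 ≡ 48 (mod 71)
42^14 ≡ 57 (mod 71)
42^35 ≡ 70 (mod 71)
42^70 ≡ 1 (mod 71) ✓
The smallest such exponent is 70, so the order of 42 is 70.

70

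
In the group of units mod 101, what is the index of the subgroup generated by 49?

ord(49) | φ(101) = 101 − 1 = 100 = 2^2 · 5^2.
Divisors of 100: 1, 2, 4, 5, 10, 20, 25, 50, 100.
Test each divisor d:
49^1 ≡ 49 (mod 101)
49^2 ≡ 78 (mod 101)
49^4 ≡ 24 (mod 101)
49^5 ≡ 65 (mod 101)
49^10 ≡ 84 (mod 101)
49^20 ≡ 87 (mod 101)
49^25 ≡ 100 (mod 101)
49^50 ≡ 1 (mod 101) ✓
The order of 49 is 50, so the subgroup it generates has 50 elements.
The index is φ(101) / ord(49) = 100 / 50 = 2.

2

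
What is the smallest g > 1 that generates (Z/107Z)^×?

φ(107) = 107 − 1 = 106 = 2 · 53.
Test candidates g = 2, 3, … against the prime factors q ∈ {2, 53} of φ(107): g is a generator iff g^(106/q) ≢ 1 for every such q.
g = 2: 2^53 ≡ 106; 2^2 ≡ 4 — none is 1, so 2 is a primitive root.
Hence the least primitive root of 107 is 2.

2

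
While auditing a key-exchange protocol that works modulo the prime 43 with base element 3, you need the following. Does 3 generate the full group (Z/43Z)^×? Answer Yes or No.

Yes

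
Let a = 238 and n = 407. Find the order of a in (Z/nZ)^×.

90

The order of 238 must divide φ(407) = φ(11·37) = (11−1)·(37−1) = 10·36 = 360 = 2^3 · 3^2 · 5.
Divisors of 360: 1, 2, 3, 4, 5, 6, 8, 9, 10, 12, 15, 18, 20, 24, 30, 36, 40, 45, 60, 72, 90, 120, 180, 360.
Test each divisor d:
238^1 ≡ 238 (mod 407)
238^2 ≡ 71 (mod 407)
238^3 ≡ 211 (mod 407)
238^4 ≡ 157 (mod 407)
238^5 ≡ 329 (mod 407)
238^6 ≡ 158 (mod 407)
238^8 ≡ 229 (mod 407)
238^9 ≡ 371 (mod 407)
238^10 ≡ 386 (mod 407)
238^12 ≡ 137 (mod 407)
238^15 ≡ 10 (mod 407)
238^18 ≡ 75 (mod 407)
238^20 ≡ 34 (mod 407)
238^24 ≡ 47 (mod 407)
238^30 ≡ 100 (mod 407)
238^36 ≡ 334 (mod 407)
238^40 ≡ 342 (mod 407)
238^45 ≡ 186 (mod 407)
238^60 ≡ 232 (mod 407)
238^72 ≡ 38 (mod 407)
238^90 ≡ 1 (mod 407) ✓
The smallest such exponent is 90, so the order of 238 is 90.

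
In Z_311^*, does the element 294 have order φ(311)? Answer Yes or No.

No

φ(311) = 311 − 1 = 310 = 2 · 5 · 31.
Test 294^(310/q) mod 311 for each prime factor q of 310:
294^155 ≡ 1 (mod 311)  [q = 2: ≡ 1 ✗]
294^62 ≡ 36 (mod 311)  [q = 5: ≢ 1 ✓]
294^10 ≡ 260 (mod 311)  [q = 31: ≢ 1 ✓]
The check at q = 2 fails, so 294 generates a proper subgroup.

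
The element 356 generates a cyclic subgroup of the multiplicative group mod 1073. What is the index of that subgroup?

By Lagrange's theorem, ord_1073(356) divides φ(1073) = φ(29·37) = (29−1)·(37−1) = 28·36 = 1008 = 2^4 · 3^2 · 7.
Divisors of 1008: 1, 2, 3, 4, 6, 7, 8, 9, 12, 14, 16, 18, 21, 24, 28, 36, 42, 48, 56, 63, 72, 84, 112, 126, 144, 168, 252, 336, 504, 1008.
Check 356^d mod 1073 for each divisor in increasing order:
356^1 ≡ 356 (mod 1073)
356^2 ≡ 122 (mod 1073)
356^3 ≡ 512 (mod 1073)
356^4 ≡ 935 (mod 1073)
356^6 ≡ 332 (mod 1073)
356^7 ≡ 162 (mod 1073)
356^8 ≡ 803 (mod 1073)
356^9 ≡ 450 (mod 1073)
356^12 ≡ 778 (mod 1073)
356^14 ≡ 492 (mod 1073)
356^16 ≡ 1009 (mod 1073)
356^18 ≡ 776 (mod 1073)
356^21 ≡ 302 (mod 1073)
356^24 ≡ 112 (mod 1073)
356^28 ≡ 639 (mod 1073)
356^36 ≡ 223 (mod 1073)
356^42 ≡ 1072 (mod 1073)
356^48 ≡ 741 (mod 1073)
356^56 ≡ 581 (mod 1073)
356^63 ≡ 771 (mod 1073)
356^72 ≡ 371 (mod 1073)
356^84 ≡ 1 (mod 1073) ✓
The order of 356 is 84, so the subgroup it generates has 84 elements.
The index is φ(1073) / ord(356) = 1008 / 84 = 12.

12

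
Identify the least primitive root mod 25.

φ(25) = φ(5^2) = 5·(5−1) = 20 = 2^2 · 5.
g is a primitive root iff g^(20/q) ≢ 1 (mod 25) for each prime q ∈ {2, 5}.
g = 2: 2^10 ≡ 24; 2^4 ≡ 16 — none is 1, so 2 is a primitive root.
Hence the least primitive root of 25 is 2.

2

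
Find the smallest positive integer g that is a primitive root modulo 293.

2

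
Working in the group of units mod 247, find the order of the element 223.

By Lagrange's theorem, ord_247(223) divides φ(247) = φ(13·19) = (13−1)·(19−1) = 12·18 = 216 = 2^3 · 3^3.
Divisors of 216: 1, 2, 3, 4, 6, 8, 9, 12, 18, 24, 27, 36, 54, 72, 108, 216.
Check 223^d mod 247 for each divisor in increasing order:
223^1 ≡ 223 (mod 247)
223^2 ≡ 82 (mod 247)
223^3 ≡ 8 (mod 247)
223^4 ≡ 55 (mod 247)
223^6 ≡ 64 (mod 247)
223^8 ≡ 61 (mod 247)
223^9 ≡ 18 (mod 247)
223^12 ≡ 144 (mod 247)
223^18 ≡ 77 (mod 247)
223^24 ≡ 235 (mod 247)
223^27 ≡ 151 (mod 247)
223^36 ≡ 1 (mod 247) ✓
Therefore the multiplicative order of 223 modulo 247 is 36.

36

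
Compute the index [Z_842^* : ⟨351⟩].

15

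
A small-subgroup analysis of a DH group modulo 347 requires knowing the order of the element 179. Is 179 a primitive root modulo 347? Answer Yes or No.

Yes

φ(347) = 347 − 1 = 346 = 2 · 173.
Test 179^(346/q) mod 347 for each prime factor q of 346:
179^173 ≡ 346 (mod 347)  [q = 2: ≢ 1 ✓]
179^2 ≡ 117 (mod 347)  [q = 173: ≢ 1 ✓]
Every test exponent gives a nontrivial residue, hence 179 generates the full group.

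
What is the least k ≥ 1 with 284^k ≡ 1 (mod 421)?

Since 284 ∈ (Z/421Z)^×, its order divides φ(421) = 421 − 1 = 420 = 2^2 · 3 · 5 · 7.
Divisors of 420: 1, 2, 3, 4, 5, 6, 7, 10, 12, 14, 15, 20, 21, 28, 30, 35, 42, 60, 70, 84, 105, 140, 210, 420.
Compute 284^d (mod 421) for the divisors d until we hit 1:
284^1 ≡ 284
284^2 ≡ 245
284^3 ≡ 115
284^4 ≡ 243
284^5 ≡ 389
284^6 ≡ 174
284^7 ≡ 159
284^10 ≡ 182
284^12 ≡ 385
284^14 ≡ 21
284^15 ≡ 70
284^20 ≡ 286
284^21 ≡ 392
284^28 ≡ 20
284^30 ≡ 269
284^35 ≡ 233
284^42 ≡ 420
284^60 ≡ 370
284^70 ≡ 401
284^84 ≡ 1
Hence ord(284) = 84.

84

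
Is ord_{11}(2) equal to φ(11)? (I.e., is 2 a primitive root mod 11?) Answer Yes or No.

Yes

φ(11) = 11 − 1 = 10 = 2 · 5.
It suffices to check that the order of 2 is not a proper divisor of 10: compute 2^(10/q) for q ∈ {2, 5}.
2^5 ≡ 10 (mod 11)  [q = 2: ≢ 1 ✓]
2^2 ≡ 4 (mod 11)  [q = 5: ≢ 1 ✓]
All checks pass, so 2 has order 10 and is a primitive root modulo 11.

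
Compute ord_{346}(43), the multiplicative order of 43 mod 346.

43

By Lagrange's theorem, ord_346(43) divides φ(346) = φ(2)·φ(173) = 1·172 = 172 = 2^2 · 43.
Divisors of 172: 1, 2, 4, 43, 86, 172.
Check 43^d mod 346 for each divisor in increasing order:
43^1 ≡ 43 (mod 346)
43^2 ≡ 119 (mod 346)
43^4 ≡ 321 (mod 346)
43^43 ≡ 1 (mod 346) ✓
The smallest such exponent is 43, so the order of 43 is 43.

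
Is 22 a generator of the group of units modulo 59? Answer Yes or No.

φ(59) = 59 − 1 = 58 = 2 · 29.
Test 22^(58/q) mod 59 for each prime factor q of 58:
22^29 ≡ 1 (mod 59)  [q = 2: ≡ 1 ✗]
22^2 ≡ 12 (mod 59)  [q = 29: ≢ 1 ✓]
Since 22^29 ≡ 1, the order of 22 divides 29 < 58, so 22 is not a primitive root.

No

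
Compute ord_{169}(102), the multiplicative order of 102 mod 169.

Since 102 ∈ (Z/169Z)^×, its order divides φ(169) = φ(13^2) = 13·(13−1) = 156 = 2^2 · 3 · 13.
Divisors of 156: 1, 2, 3, 4, 6, 12, 13, 26, 39, 52, 78, 156.
Compute 102^d (mod 169) for the divisors d until we hit 1:
102^1 ≡ 102
102^2 ≡ 95
102^3 ≡ 57
102^4 ≡ 68
102^6 ≡ 38
102^12 ≡ 92
102^13 ≡ 89
102^26 ≡ 147
102^39 ≡ 70
102^52 ≡ 146
102^78 ≡ 168
102^156 ≡ 1
So ord_169(102) = 156.

156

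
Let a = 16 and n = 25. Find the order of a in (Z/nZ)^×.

5

Since 16 ∈ (Z/25Z)^×, its order divides φ(25) = φ(5^2) = 5·(5−1) = 20 = 2^2 · 5.
Divisors of 20: 1, 2, 4, 5, 10, 20.
Check 16^d mod 25 for each divisor in increasing order:
16^1 ≡ 16 (mod 25)
16^2 ≡ 6 (mod 25)
16^4 ≡ 11 (mod 25)
16^5 ≡ 1 (mod 25) ✓
Therefore the multiplicative order of 16 modulo 25 is 5.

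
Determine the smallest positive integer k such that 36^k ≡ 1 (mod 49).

7

The order of 36 must divide φ(49) = φ(7^2) = 7·(7−1) = 42 = 2 · 3 · 7.
Divisors of 42: 1, 2, 3, 6, 7, 14, 21, 42.
Check 36^d mod 49 for each divisor in increasing order:
36^1 ≡ 36
36^2 ≡ 22
36^3 ≡ 8
36^6 ≡ 15
36^7 ≡ 1
Therefore the multiplicative order of 36 modulo 49 is 7.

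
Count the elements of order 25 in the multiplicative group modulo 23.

φ(23) = 23 − 1 = 22 = 2 · 11.
In a cyclic group of order 22, there are φ(d) elements of order d for each divisor d of 22, and zero for non-divisors.
25 does not divide 22, so no element of (Z/23Z)^× has order 25.

0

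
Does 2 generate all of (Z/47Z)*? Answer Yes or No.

φ(47) = 47 − 1 = 46 = 2 · 23.
2 is a primitive root mod 47 iff 2^(φ(47)/q) ≢ 1 for every prime q | φ(47), i.e. q ∈ {2, 23}.
2^23 ≡ 1 (mod 47)  [q = 2: ≡ 1 ✗]
2^2 ≡ 4 (mod 47)  [q = 23: ≢ 1 ✓]
Since 2^23 ≡ 1, the order of 2 divides 23 < 46, so 2 is not a primitive root.

No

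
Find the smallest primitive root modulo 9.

φ(9) = φ(3^2) = 3·(3−1) = 6 = 2 · 3.
Test candidates g = 2, 3, … against the prime factors q ∈ {2, 3} of φ(9): g is a generator iff g^(6/q) ≢ 1 for every such q.
g = 2: 2^3 ≡ 8; 2^2 ≡ 4 — none is 1, so 2 is a primitive root.
The smallest primitive root modulo 9 is 2.

2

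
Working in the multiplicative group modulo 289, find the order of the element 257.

The order of 257 must divide φ(289) = φ(17^2) = 17·(17−1) = 272 = 2^4 · 17.
Divisors of 272: 1, 2, 4, 8, 16, 17, 34, 68, 136, 272.
Test each divisor d:
257^1 ≡ 257 (mod 289)
257^2 ≡ 157 (mod 289)
257^4 ≡ 84 (mod 289)
257^8 ≡ 120 (mod 289)
257^16 ≡ 239 (mod 289)
257^17 ≡ 155 (mod 289)
257^34 ≡ 38 (mod 289)
257^68 ≡ 288 (mod 289)
257^136 ≡ 1 (mod 289) ✓
Hence ord(257) = 136.

136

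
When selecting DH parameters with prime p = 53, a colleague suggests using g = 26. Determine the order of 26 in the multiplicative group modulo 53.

The order of 26 must divide φ(53) = 53 − 1 = 52 = 2^2 · 13.
Divisors of 52: 1, 2, 4, 13, 26, 52.
Check 26^d mod 53 for each divisor in increasing order:
26^1 ≡ 26
26^2 ≡ 40
26^4 ≡ 10
26^13 ≡ 30
26^26 ≡ 52
26^52 ≡ 1
Hence ord(26) = 52.

52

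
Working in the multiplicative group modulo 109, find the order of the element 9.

By Lagrange's theorem, ord_109(9) divides φ(109) = 109 − 1 = 108 = 2^2 · 3^3.
Divisors of 108: 1, 2, 3, 4, 6, 9, 12, 18, 27, 36, 54, 108.
Check 9^d mod 109 for each divisor in increasing order:
9^1 ≡ 9 (mod 109)
9^2 ≡ 81 (mod 109)
9^3 ≡ 75 (mod 109)
9^4 ≡ 21 (mod 109)
9^6 ≡ 66 (mod 109)
9^9 ≡ 45 (mod 109)
9^12 ≡ 105 (mod 109)
9^18 ≡ 63 (mod 109)
9^27 ≡ 1 (mod 109) ✓
Hence ord(9) = 27.

27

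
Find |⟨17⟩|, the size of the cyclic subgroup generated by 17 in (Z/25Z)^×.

20

Since 17 ∈ (Z/25Z)^×, its order divides φ(25) = φ(5^2) = 5·(5−1) = 20 = 2^2 · 5.
Divisors of 20: 1, 2, 4, 5, 10, 20.
Test each divisor d:
17^1 ≡ 17
17^2 ≡ 14
17^4 ≡ 21
17^5 ≡ 7
17^10 ≡ 24
17^20 ≡ 1
Hence ord(17) = 20.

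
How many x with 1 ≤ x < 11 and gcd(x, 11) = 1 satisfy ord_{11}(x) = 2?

1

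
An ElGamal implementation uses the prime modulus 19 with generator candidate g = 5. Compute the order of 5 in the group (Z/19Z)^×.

9

Since 5 ∈ (Z/19Z)^×, its order divides φ(19) = 19 − 1 = 18 = 2 · 3^2.
Divisors of 18: 1, 2, 3, 6, 9, 18.
Test each divisor d:
5^1 ≡ 5 (mod 19)
5^2 ≡ 6 (mod 19)
5^3 ≡ 11 (mod 19)
5^6 ≡ 7 (mod 19)
5^9 ≡ 1 (mod 19) ✓
Hence ord(5) = 9.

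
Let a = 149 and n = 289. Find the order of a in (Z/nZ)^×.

68

The order of 149 must divide φ(289) = φ(17^2) = 17·(17−1) = 272 = 2^4 · 17.
Divisors of 272: 1, 2, 4, 8, 16, 17, 34, 68, 136, 272.
Test each divisor d:
149^1 ≡ 149
149^2 ≡ 237
149^4 ≡ 103
149^8 ≡ 205
149^16 ≡ 120
149^17 ≡ 251
149^34 ≡ 288
149^68 ≡ 1
So ord_289(149) = 68.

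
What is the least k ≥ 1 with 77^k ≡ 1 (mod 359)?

358

Since 77 ∈ (Z/359Z)^×, its order divides φ(359) = 359 − 1 = 358 = 2 · 179.
Divisors of 358: 1, 2, 179, 358.
Evaluate successive powers at the divisors of 358:
77^1 ≡ 77 (mod 359)
77^2 ≡ 185 (mod 359)
77^179 ≡ 358 (mod 359)
77^358 ≡ 1 (mod 359) ✓
The smallest such exponent is 358, so the order of 77 is 358.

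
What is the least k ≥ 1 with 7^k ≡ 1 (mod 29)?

7

ord(7) | φ(29) = 29 − 1 = 28 = 2^2 · 7.
Divisors of 28: 1, 2, 4, 7, 14, 28.
Test each divisor d:
7^1 ≡ 7 (mod 29)
7^2 ≡ 20 (mod 29)
7^4 ≡ 23 (mod 29)
7^7 ≡ 1 (mod 29) ✓
Hence ord(7) = 7.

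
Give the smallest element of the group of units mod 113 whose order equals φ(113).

3

φ(113) = 113 − 1 = 112 = 2^4 · 7.
g is a primitive root iff g^(112/q) ≢ 1 (mod 113) for each prime q ∈ {2, 7}.
g = 2: 2^56 ≡ 1 — hits 1, so not a primitive root.
g = 3: 3^56 ≡ 112; 3^16 ≡ 49 — none is 1, so 3 is a primitive root.
So 3 is the smallest generator of (Z/113Z)^×.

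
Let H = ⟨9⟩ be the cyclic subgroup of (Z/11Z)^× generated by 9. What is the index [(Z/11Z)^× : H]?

2

By Lagrange's theorem, ord_11(9) divides φ(11) = 11 − 1 = 10 = 2 · 5.
Divisors of 10: 1, 2, 5, 10.
Compute 9^d (mod 11) for the divisors d until we hit 1:
9^1 ≡ 9 (mod 11)
9^2 ≡ 4 (mod 11)
9^5 ≡ 1 (mod 11) ✓
So ord_11(9) = 5, hence |⟨9⟩| = 5.
[(Z/11Z)^× : ⟨9⟩] = 10/5 = 2.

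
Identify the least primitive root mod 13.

2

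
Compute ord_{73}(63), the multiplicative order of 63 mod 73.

8

By Lagrange's theorem, ord_73(63) divides φ(73) = 73 − 1 = 72 = 2^3 · 3^2.
Divisors of 72: 1, 2, 3, 4, 6, 8, 9, 12, 18, 24, 36, 72.
Evaluate successive powers at the divisors of 72:
63^1 ≡ 63
63^2 ≡ 27
63^3 ≡ 22
63^4 ≡ 72
63^6 ≡ 46
63^8 ≡ 1
So ord_73(63) = 8.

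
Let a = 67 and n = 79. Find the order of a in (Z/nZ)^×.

Since 67 ∈ (Z/79Z)^×, its order divides φ(79) = 79 − 1 = 78 = 2 · 3 · 13.
Divisors of 78: 1, 2, 3, 6, 13, 26, 39, 78.
Check 67^d mod 79 for each divisor in increasing order:
67^1 ≡ 67
67^2 ≡ 65
67^3 ≡ 10
67^6 ≡ 21
67^13 ≡ 1
So ord_79(67) = 13.

13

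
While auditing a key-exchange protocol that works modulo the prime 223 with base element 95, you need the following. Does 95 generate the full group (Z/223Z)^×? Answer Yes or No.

No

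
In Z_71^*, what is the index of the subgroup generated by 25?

14

Since 25 ∈ (Z/71Z)^×, its order divides φ(71) = 71 − 1 = 70 = 2 · 5 · 7.
Divisors of 70: 1, 2, 5, 7, 10, 14, 35, 70.
Check 25^d mod 71 for each divisor in increasing order:
25^1 ≡ 25 (mod 71)
25^2 ≡ 57 (mod 71)
25^5 ≡ 1 (mod 71) ✓
So ord_71(25) = 5, hence |⟨25⟩| = 5.
Index = |(Z/71Z)^×| / |⟨25⟩| = 70 / 5 = 14.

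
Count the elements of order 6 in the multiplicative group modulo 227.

φ(227) = 227 − 1 = 226 = 2 · 113.
(Z/227Z)^× is cyclic (|G| = 226); a cyclic group of order m has exactly φ(d) elements of each order d | m, and none otherwise.
6 does not divide 226, so no element of (Z/227Z)^× has order 6.

0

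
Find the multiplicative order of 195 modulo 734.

The order of 195 must divide φ(734) = φ(2)·φ(367) = 1·366 = 366 = 2 · 3 · 61.
Divisors of 366: 1, 2, 3, 6, 61, 122, 183, 366.
Evaluate successive powers at the divisors of 366:
195^1 ≡ 195 (mod 734)
195^2 ≡ 591 (mod 734)
195^3 ≡ 7 (mod 734)
195^6 ≡ 49 (mod 734)
195^61 ≡ 83 (mod 734)
195^122 ≡ 283 (mod 734)
195^183 ≡ 1 (mod 734) ✓
Hence ord(195) = 183.

183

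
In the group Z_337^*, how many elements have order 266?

0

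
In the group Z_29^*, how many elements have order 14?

6

φ(29) = 29 − 1 = 28 = 2^2 · 7.
In a cyclic group of order 28, there are φ(d) elements of order d for each divisor d of 28, and zero for non-divisors.
14 = 2 · 7 divides 28, and φ(14) = 6.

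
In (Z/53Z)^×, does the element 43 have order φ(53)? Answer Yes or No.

No

φ(53) = 53 − 1 = 52 = 2^2 · 13.
43 is a primitive root mod 53 iff 43^(φ(53)/q) ≢ 1 for every prime q | φ(53), i.e. q ∈ {2, 13}.
43^26 ≡ 1 (mod 53)  [q = 2: ≡ 1 ✗]
43^4 ≡ 36 (mod 53)  [q = 13: ≢ 1 ✓]
The check at q = 2 fails, so 43 generates a proper subgroup.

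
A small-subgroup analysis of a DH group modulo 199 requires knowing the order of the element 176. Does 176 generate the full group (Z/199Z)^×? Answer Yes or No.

Yes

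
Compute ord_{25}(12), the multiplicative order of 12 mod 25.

By Lagrange's theorem, ord_25(12) divides φ(25) = φ(5^2) = 5·(5−1) = 20 = 2^2 · 5.
Divisors of 20: 1, 2, 4, 5, 10, 20.
Test each divisor d:
12^1 ≡ 12 (mod 25)
12^2 ≡ 19 (mod 25)
12^4 ≡ 11 (mod 25)
12^5 ≡ 7 (mod 25)
12^10 ≡ 24 (mod 25)
12^20 ≡ 1 (mod 25) ✓
So ord_25(12) = 20.

20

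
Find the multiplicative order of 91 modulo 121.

ord(91) | φ(121) = φ(11^2) = 11·(11−1) = 110 = 2 · 5 · 11.
Divisors of 110: 1, 2, 5, 10, 11, 22, 55, 110.
Compute 91^d (mod 121) for the divisors d until we hit 1:
91^1 ≡ 91 (mod 121)
91^2 ≡ 53 (mod 121)
91^5 ≡ 67 (mod 121)
91^10 ≡ 12 (mod 121)
91^11 ≡ 3 (mod 121)
91^22 ≡ 9 (mod 121)
91^55 ≡ 1 (mod 121) ✓
The smallest such exponent is 55, so the order of 91 is 55.

55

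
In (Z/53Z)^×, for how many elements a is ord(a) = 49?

φ(53) = 53 − 1 = 52 = 2^2 · 13.
(Z/53Z)^× is cyclic (|G| = 52); a cyclic group of order m has exactly φ(d) elements of each order d | m, and none otherwise.
49 does not divide 52, so no element of (Z/53Z)^× has order 49.

0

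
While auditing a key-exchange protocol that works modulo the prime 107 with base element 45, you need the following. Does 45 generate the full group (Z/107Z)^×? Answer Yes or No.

Yes

φ(107) = 107 − 1 = 106 = 2 · 53.
An element g generates (Z/107Z)^× iff g^(106/q) ≢ 1 (mod 107) for each prime q ∈ {2, 53}.
45^53 ≡ 106 (mod 107)  [q = 2: ≢ 1 ✓]
45^2 ≡ 99 (mod 107)  [q = 53: ≢ 1 ✓]
None equal 1, so ord_107(45) = 106: 45 is a primitive root.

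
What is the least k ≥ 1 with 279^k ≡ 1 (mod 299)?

The order of 279 must divide φ(299) = φ(13·23) = (13−1)·(23−1) = 12·22 = 264 = 2^3 · 3 · 11.
Divisors of 264: 1, 2, 3, 4, 6, 8, 11, 12, 22, 24, 33, 44, 66, 88, 132, 264.
Test each divisor d:
279^1 ≡ 279 (mod 299)
279^2 ≡ 101 (mod 299)
279^3 ≡ 73 (mod 299)
279^4 ≡ 35 (mod 299)
279^6 ≡ 246 (mod 299)
279^8 ≡ 29 (mod 299)
279^11 ≡ 24 (mod 299)
279^12 ≡ 118 (mod 299)
279^22 ≡ 277 (mod 299)
279^24 ≡ 170 (mod 299)
279^33 ≡ 70 (mod 299)
279^44 ≡ 185 (mod 299)
279^66 ≡ 116 (mod 299)
279^88 ≡ 139 (mod 299)
279^132 ≡ 1 (mod 299) ✓
Therefore the multiplicative order of 279 modulo 299 is 132.

132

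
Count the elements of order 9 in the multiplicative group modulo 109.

6

φ(109) = 109 − 1 = 108 = 2^2 · 3^3.
In a cyclic group of order 108, there are φ(d) elements of order d for each divisor d of 108, and zero for non-divisors.
9 = 3^2 divides 108, and φ(9) = 6.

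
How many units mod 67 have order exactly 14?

0

φ(67) = 67 − 1 = 66 = 2 · 3 · 11.
Since (Z/67Z)^× is cyclic of order 66, the number of elements of order d is φ(d) when d | 66 and 0 otherwise.
Here 66 is not a multiple of 14, so there are no elements of order 14.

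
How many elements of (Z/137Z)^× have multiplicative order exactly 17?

φ(137) = 137 − 1 = 136 = 2^3 · 17.
Since (Z/137Z)^× is cyclic of order 136, the number of elements of order d is φ(d) when d | 136 and 0 otherwise.
17 | 136, and φ(17) = 17 − 1 = 16.

16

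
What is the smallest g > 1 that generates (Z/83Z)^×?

2

φ(83) = 83 − 1 = 82 = 2 · 41.
g is a primitive root iff g^(82/q) ≢ 1 (mod 83) for each prime q ∈ {2, 41}.
g = 2: 2^41 ≡ 82; 2^2 ≡ 4 — none is 1, so 2 is a primitive root.
Hence the least primitive root of 83 is 2.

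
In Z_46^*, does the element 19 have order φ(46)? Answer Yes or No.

Yes

φ(46) = φ(2)·φ(23) = 1·22 = 22 = 2 · 11.
Test 19^(22/q) mod 46 for each prime factor q of 22:
19^11 ≡ 45 (mod 46)  [q = 2: ≢ 1 ✓]
19^2 ≡ 39 (mod 46)  [q = 11: ≢ 1 ✓]
None equal 1, so ord_46(19) = 22: 19 is a primitive root.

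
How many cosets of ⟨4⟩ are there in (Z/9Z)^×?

ord(4) | φ(9) = φ(3^2) = 3·(3−1) = 6 = 2 · 3.
Divisors of 6: 1, 2, 3, 6.
Test each divisor d:
4^1 ≡ 4 (mod 9)
4^2 ≡ 7 (mod 9)
4^3 ≡ 1 (mod 9) ✓
Thus |⟨4⟩| = ord(4) = 3.
[(Z/9Z)^× : ⟨4⟩] = 6/3 = 2.

2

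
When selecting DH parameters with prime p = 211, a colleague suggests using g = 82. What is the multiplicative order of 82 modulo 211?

35

The order of 82 must divide φ(211) = 211 − 1 = 210 = 2 · 3 · 5 · 7.
Divisors of 210: 1, 2, 3, 5, 6, 7, 10, 14, 15, 21, 30, 35, 42, 70, 105, 210.
Test each divisor d:
82^1 ≡ 82 (mod 211)
82^2 ≡ 183 (mod 211)
82^3 ≡ 25 (mod 211)
82^5 ≡ 144 (mod 211)
82^6 ≡ 203 (mod 211)
82^7 ≡ 188 (mod 211)
82^10 ≡ 58 (mod 211)
82^14 ≡ 107 (mod 211)
82^15 ≡ 123 (mod 211)
82^21 ≡ 71 (mod 211)
82^30 ≡ 148 (mod 211)
82^35 ≡ 1 (mod 211) ✓
The smallest such exponent is 35, so the order of 82 is 35.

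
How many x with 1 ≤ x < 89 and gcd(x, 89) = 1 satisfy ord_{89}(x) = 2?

1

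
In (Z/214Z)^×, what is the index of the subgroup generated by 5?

1

The order of 5 must divide φ(214) = φ(2)·φ(107) = 1·106 = 106 = 2 · 53.
Divisors of 106: 1, 2, 53, 106.
Test each divisor d:
5^1 ≡ 5
5^2 ≡ 25
5^53 ≡ 213
5^106 ≡ 1
So ord_214(5) = 106, hence |⟨5⟩| = 106.
Index = |(Z/214Z)^×| / |⟨5⟩| = 106 / 106 = 1.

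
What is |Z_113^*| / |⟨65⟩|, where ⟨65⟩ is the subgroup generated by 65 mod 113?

The order of 65 must divide φ(113) = 113 − 1 = 112 = 2^4 · 7.
Divisors of 112: 1, 2, 4, 7, 8, 14, 16, 28, 56, 112.
Evaluate successive powers at the divisors of 112:
65^1 ≡ 65 (mod 113)
65^2 ≡ 44 (mod 113)
65^4 ≡ 15 (mod 113)
65^7 ≡ 73 (mod 113)
65^8 ≡ 112 (mod 113)
65^14 ≡ 18 (mod 113)
65^16 ≡ 1 (mod 113) ✓
The order of 65 is 16, so the subgroup it generates has 16 elements.
The index is φ(113) / ord(65) = 112 / 16 = 7.

7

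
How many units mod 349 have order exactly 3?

φ(349) = 349 − 1 = 348 = 2^2 · 3 · 29.
In a cyclic group of order 348, there are φ(d) elements of order d for each divisor d of 348, and zero for non-divisors.
3 | 348, and φ(3) = 3 − 1 = 2.

2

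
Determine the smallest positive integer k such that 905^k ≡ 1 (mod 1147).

36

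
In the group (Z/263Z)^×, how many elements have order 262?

130

φ(263) = 263 − 1 = 262 = 2 · 131.
In a cyclic group of order 262, there are φ(d) elements of order d for each divisor d of 262, and zero for non-divisors.
262 = 2 · 131 divides 262, and φ(262) = 130.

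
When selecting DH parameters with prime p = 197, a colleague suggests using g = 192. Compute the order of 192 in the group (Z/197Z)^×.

196

ord(192) | φ(197) = 197 − 1 = 196 = 2^2 · 7^2.
Divisors of 196: 1, 2, 4, 7, 14, 28, 49, 98, 196.
Check 192^d mod 197 for each divisor in increasing order:
192^1 ≡ 192 (mod 197)
192^2 ≡ 25 (mod 197)
192^4 ≡ 34 (mod 197)
192^7 ≡ 84 (mod 197)
192^14 ≡ 161 (mod 197)
192^28 ≡ 114 (mod 197)
192^49 ≡ 14 (mod 197)
192^98 ≡ 196 (mod 197)
192^196 ≡ 1 (mod 197) ✓
So ord_197(192) = 196.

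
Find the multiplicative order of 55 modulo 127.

The order of 55 must divide φ(127) = 127 − 1 = 126 = 2 · 3^2 · 7.
Divisors of 126: 1, 2, 3, 6, 7, 9, 14, 18, 21, 42, 63, 126.
Test each divisor d:
55^1 ≡ 55
55^2 ≡ 104
55^3 ≡ 5
55^6 ≡ 25
55^7 ≡ 105
55^9 ≡ 125
55^14 ≡ 103
55^18 ≡ 4
55^21 ≡ 20
55^42 ≡ 19
55^63 ≡ 126
55^126 ≡ 1
Therefore the multiplicative order of 55 modulo 127 is 126.

126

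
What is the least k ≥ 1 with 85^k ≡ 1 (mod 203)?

28

Since 85 ∈ (Z/203Z)^×, its order divides φ(203) = φ(7·29) = (7−1)·(29−1) = 6·28 = 168 = 2^3 · 3 · 7.
Divisors of 168: 1, 2, 3, 4, 6, 7, 8, 12, 14, 21, 24, 28, 42, 56, 84, 168.
Check 85^d mod 203 for each divisor in increasing order:
85^1 ≡ 85
85^2 ≡ 120
85^3 ≡ 50
85^4 ≡ 190
85^6 ≡ 64
85^7 ≡ 162
85^8 ≡ 169
85^12 ≡ 36
85^14 ≡ 57
85^21 ≡ 99
85^24 ≡ 78
85^28 ≡ 1
So ord_203(85) = 28.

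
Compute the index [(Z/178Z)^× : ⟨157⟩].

2

The order of 157 must divide φ(178) = φ(2)·φ(89) = 1·88 = 88 = 2^3 · 11.
Divisors of 88: 1, 2, 4, 8, 11, 22, 44, 88.
Evaluate successive powers at the divisors of 88:
157^1 ≡ 157 (mod 178)
157^2 ≡ 85 (mod 178)
157^4 ≡ 105 (mod 178)
157^8 ≡ 167 (mod 178)
157^11 ≡ 55 (mod 178)
157^22 ≡ 177 (mod 178)
157^44 ≡ 1 (mod 178) ✓
Thus |⟨157⟩| = ord(157) = 44.
The index is φ(178) / ord(157) = 88 / 44 = 2.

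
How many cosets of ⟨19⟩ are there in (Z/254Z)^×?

42

Since 19 ∈ (Z/254Z)^×, its order divides φ(254) = φ(2)·φ(127) = 1·126 = 126 = 2 · 3^2 · 7.
Divisors of 126: 1, 2, 3, 6, 7, 9, 14, 18, 21, 42, 63, 126.
Test each divisor d:
19^1 ≡ 19 (mod 254)
19^2 ≡ 107 (mod 254)
19^3 ≡ 1 (mod 254) ✓
So ord_254(19) = 3, hence |⟨19⟩| = 3.
The index is φ(254) / ord(19) = 126 / 3 = 42.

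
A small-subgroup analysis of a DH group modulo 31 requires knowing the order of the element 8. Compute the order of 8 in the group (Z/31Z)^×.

By Lagrange's theorem, ord_31(8) divides φ(31) = 31 − 1 = 30 = 2 · 3 · 5.
Divisors of 30: 1, 2, 3, 5, 6, 10, 15, 30.
Compute 8^d (mod 31) for the divisors d until we hit 1:
8^1 ≡ 8
8^2 ≡ 2
8^3 ≡ 16
8^5 ≡ 1
The smallest such exponent is 5, so the order of 8 is 5.

5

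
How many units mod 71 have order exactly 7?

φ(71) = 71 − 1 = 70 = 2 · 5 · 7.
(Z/71Z)^× is cyclic (|G| = 70); a cyclic group of order m has exactly φ(d) elements of each order d | m, and none otherwise.
7 | 70, and φ(7) = 7 − 1 = 6.

6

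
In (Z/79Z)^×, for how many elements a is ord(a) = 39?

24

φ(79) = 79 − 1 = 78 = 2 · 3 · 13.
In a cyclic group of order 78, there are φ(d) elements of order d for each divisor d of 78, and zero for non-divisors.
39 = 3 · 13 divides 78, and φ(39) = 24.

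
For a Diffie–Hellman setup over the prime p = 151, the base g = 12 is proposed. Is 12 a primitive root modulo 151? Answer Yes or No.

φ(151) = 151 − 1 = 150 = 2 · 3 · 5^2.
12 is a primitive root mod 151 iff 12^(φ(151)/q) ≢ 1 for every prime q | φ(151), i.e. q ∈ {2, 3, 5}.
12^75 ≡ 150 (mod 151)  [q = 2: ≢ 1 ✓]
12^50 ≡ 118 (mod 151)  [q = 3: ≢ 1 ✓]
12^30 ≡ 59 (mod 151)  [q = 5: ≢ 1 ✓]
Every test exponent gives a nontrivial residue, hence 12 generates the full group.

Yes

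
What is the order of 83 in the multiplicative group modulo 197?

14

By Lagrange's theorem, ord_197(83) divides φ(197) = 197 − 1 = 196 = 2^2 · 7^2.
Divisors of 196: 1, 2, 4, 7, 14, 28, 49, 98, 196.
Test each divisor d:
83^1 ≡ 83 (mod 197)
83^2 ≡ 191 (mod 197)
83^4 ≡ 36 (mod 197)
83^7 ≡ 196 (mod 197)
83^14 ≡ 1 (mod 197) ✓
Hence ord(83) = 14.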